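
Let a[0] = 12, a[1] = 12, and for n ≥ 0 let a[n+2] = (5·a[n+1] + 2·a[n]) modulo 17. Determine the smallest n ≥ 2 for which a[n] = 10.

5

We have a[0] = 12,  a[1] = 12,  a[2] = 16,  a[3] = 2,  a[4] = 8,  a[5] = 10,  a[6] = 15,  a[7] = 10,  a[8] = 12,  a[9] = 12.
The sequence repeats with period 8.
The value 10 first appears (with n ≥ 2) at a[5].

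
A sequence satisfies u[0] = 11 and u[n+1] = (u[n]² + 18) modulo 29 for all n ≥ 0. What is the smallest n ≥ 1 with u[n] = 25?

We have u[0] = 11; u[1] = 23; u[2] = 25; u[3] = 5; u[4] = 14; u[5] = 11.
The sequence repeats with period 5.
The value 25 first appears (with n ≥ 1) at u[2].

2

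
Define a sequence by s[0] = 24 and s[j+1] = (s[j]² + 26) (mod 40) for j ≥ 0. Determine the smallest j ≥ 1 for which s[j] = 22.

Listing terms: s[0] = 24,  s[1] = 2,  s[2] = 30,  s[3] = 6,  s[4] = 22,  s[5] = 30.
Since s[5] = s[2] = 30, the sequence is eventually periodic: after a pre-period of length 2 it cycles with period 3.
The value 22 first appears (with j ≥ 1) at s[4].

4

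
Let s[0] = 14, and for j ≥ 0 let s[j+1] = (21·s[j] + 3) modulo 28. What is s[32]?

We have s[0] = 14; s[1] = 17; s[2] = 24; s[3] = 3; s[4] = 10; s[5] = 17.
Since s[5] = s[1] = 17, the sequence is eventually periodic: after a pre-period of length 1 it cycles with period 4.
For j ≥ 1, s[j] depends only on (j - 1) mod 4. (32 - 1) mod 4 = 3, so s[32] = s[4] = 10.

10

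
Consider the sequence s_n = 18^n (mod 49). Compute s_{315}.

1

We have s_0 = 1; s_1 = 18; s_2 = 30; s_3 = 1.
The sequence repeats with period 3.
(315 - 0) mod 3 = 0, so s_{315} = s_0 = 1.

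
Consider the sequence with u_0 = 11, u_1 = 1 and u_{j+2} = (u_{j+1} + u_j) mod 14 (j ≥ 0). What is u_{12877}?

11

We have u_0 = 11, u_1 = 1, u_2 = 12, u_3 = 13, u_4 = 11, u_5 = 10, u_6 = 7, u_7 = 3, u_8 = 10, u_9 = 13, u_{10} = 9, u_{11} = 8, u_{12} = 3, u_{13} = 11, u_{14} = 0, u_{15} = 11, u_{16} = 11, u_{17} = 8, u_{18} = 5, u_{19} = 13, u_{20} = 4, u_{21} = 3, u_{22} = 7, u_{23} = 10, u_{24} = 3, u_{25} = 13, u_{26} = 2, u_{27} = 1, u_{28} = 3, u_{29} = 4, u_{30} = 7, u_{31} = 11, u_{32} = 4, u_{33} = 1, u_{34} = 5, u_{35} = 6, u_{36} = 11, u_{37} = 3, u_{38} = 0, u_{39} = 3, u_{40} = 3, u_{41} = 6, u_{42} = 9, u_{43} = 1, u_{44} = 10, u_{45} = 11, u_{46} = 7, u_{47} = 4, u_{48} = 11, u_{49} = 1.
Since (u_{48}, u_{49}) = (u_0, u_1) = (11, 1) (two consecutive terms determine the rest), the sequence is periodic with period 48.
So u_{12877} = u_{0 + ((12877-0) mod 48)} = u_{13} = 11.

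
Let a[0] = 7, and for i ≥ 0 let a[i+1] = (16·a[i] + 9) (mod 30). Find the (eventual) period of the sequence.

5

We have a[0] = 7, a[1] = 1, a[2] = 25, a[3] = 19, a[4] = 13, a[5] = 7.
Since a[5] = a[0] = 7, the sequence is periodic with period 5.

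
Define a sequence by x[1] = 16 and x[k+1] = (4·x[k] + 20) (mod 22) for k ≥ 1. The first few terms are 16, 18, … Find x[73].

4

Listing terms: x[1] = 16, x[2] = 18, x[3] = 4, x[4] = 14, x[5] = 10, x[6] = 16.
Since x[6] = x[1] = 16, the sequence is periodic with period 5.
So x[73] = x[1 + ((73-1) mod 5)] = x[3] = 4.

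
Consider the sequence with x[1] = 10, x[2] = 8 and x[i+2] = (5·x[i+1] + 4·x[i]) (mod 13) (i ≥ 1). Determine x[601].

9

Computing terms: x[1] = 10, x[2] = 8, x[3] = 2, x[4] = 3, x[5] = 10, x[6] = 10, x[7] = 12, x[8] = 9, x[9] = 2, x[10] = 7, x[11] = 4, x[12] = 9, x[13] = 9, x[14] = 3, x[15] = 12, x[16] = 7, x[17] = 5, x[18] = 1, x[19] = 12, x[20] = 12, x[21] = 4, x[22] = 3, x[23] = 5, x[24] = 11, x[25] = 10, x[26] = 3, x[27] = 3, x[28] = 1, x[29] = 4, x[30] = 11, x[31] = 6, x[32] = 9, x[33] = 4, x[34] = 4, x[35] = 10, x[36] = 1, x[37] = 6, x[38] = 8, x[39] = 12, x[40] = 1, x[41] = 1, x[42] = 9, x[43] = 10, x[44] = 8.
Since (x[43], x[44]) = (x[1], x[2]) = (10, 8) (two consecutive terms determine the rest), the sequence is periodic with period 42.
So x[601] = x[1 + ((601-1) mod 42)] = x[13] = 9.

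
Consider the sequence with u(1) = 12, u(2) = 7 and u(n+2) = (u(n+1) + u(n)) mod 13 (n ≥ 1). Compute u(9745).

We have u(1) = 12, u(2) = 7, u(3) = 6, u(4) = 0, u(5) = 6, u(6) = 6, u(7) = 12, u(8) = 5, u(9) = 4, u(10) = 9, u(11) = 0, u(12) = 9, u(13) = 9, u(14) = 5, u(15) = 1, u(16) = 6, u(17) = 7, u(18) = 0, u(19) = 7, u(20) = 7, u(21) = 1, u(22) = 8, u(23) = 9, u(24) = 4, u(25) = 0, u(26) = 4, u(27) = 4, u(28) = 8, u(29) = 12, u(30) = 7.
The sequence repeats with period 28.
So u(9745) = u(1 + ((9745-1) mod 28)) = u(1) = 12.

12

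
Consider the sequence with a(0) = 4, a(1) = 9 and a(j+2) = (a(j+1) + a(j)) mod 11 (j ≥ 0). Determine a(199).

Listing terms: a(0) = 4; a(1) = 9; a(2) = 2; a(3) = 0; a(4) = 2; a(5) = 2; a(6) = 4; a(7) = 6; a(8) = 10; a(9) = 5; a(10) = 4; a(11) = 9.
The sequence repeats with period 10.
So a(199) = a(0 + ((199-0) mod 10)) = a(9) = 5.

5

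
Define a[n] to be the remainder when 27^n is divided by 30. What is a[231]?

3

Computing terms: a[0] = 1, a[1] = 27, a[2] = 9, a[3] = 3, a[4] = 21, a[5] = 27.
Since a[5] = a[1] = 27, the sequence is eventually periodic: after a pre-period of length 1 it cycles with period 4.
For n ≥ 1, a[n] depends only on (n - 1) mod 4. (231 - 1) mod 4 = 2, so a[231] = a[3] = 3.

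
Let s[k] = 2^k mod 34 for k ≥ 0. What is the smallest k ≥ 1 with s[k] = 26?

7

We have s[0] = 1,  s[1] = 2,  s[2] = 4,  s[3] = 8,  s[4] = 16,  s[5] = 32,  s[6] = 30,  s[7] = 26,  s[8] = 18,  s[9] = 2.
Since s[9] = s[1] = 2, the sequence is eventually periodic: after a pre-period of length 1 it cycles with period 8.
The value 26 first appears (with k ≥ 1) at s[7].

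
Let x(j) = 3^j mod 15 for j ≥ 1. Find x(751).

x(1) = 3, x(2) = 9, x(3) = 12, x(4) = 6, x(5) = 3.
The sequence repeats with period 4.
So x(751) = x(1 + ((751-1) mod 4)) = x(3) = 12.

12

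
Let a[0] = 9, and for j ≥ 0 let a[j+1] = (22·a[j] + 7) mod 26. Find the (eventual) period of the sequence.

a[0] = 9; a[1] = 23; a[2] = 19; a[3] = 9.
The sequence repeats with period 3.

3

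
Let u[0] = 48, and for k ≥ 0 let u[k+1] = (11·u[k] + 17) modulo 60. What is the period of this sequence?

We have u[0] = 48; u[1] = 5; u[2] = 12; u[3] = 29; u[4] = 36; u[5] = 53; u[6] = 0; u[7] = 17; u[8] = 24; u[9] = 41; u[10] = 48.
The sequence repeats with period 10.

10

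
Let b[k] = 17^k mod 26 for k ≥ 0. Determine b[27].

Listing terms: b[0] = 1; b[1] = 17; b[2] = 3; b[3] = 25; b[4] = 9; b[5] = 23; b[6] = 1.
The sequence repeats with period 6.
(27 - 0) mod 6 = 3, so b[27] = b[3] = 25.

25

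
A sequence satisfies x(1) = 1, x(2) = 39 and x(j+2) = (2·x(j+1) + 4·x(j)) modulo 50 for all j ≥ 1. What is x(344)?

40

x(1) = 1, x(2) = 39, x(3) = 32, x(4) = 20, x(5) = 18, x(6) = 16, x(7) = 4, x(8) = 22, x(9) = 10, x(10) = 8, x(11) = 6, x(12) = 44, x(13) = 12, x(14) = 0, x(15) = 48, x(16) = 46, x(17) = 34, x(18) = 2, x(19) = 40, x(20) = 38, x(21) = 36, x(22) = 24, x(23) = 42, x(24) = 30, x(25) = 28, x(26) = 26, x(27) = 14, x(28) = 32, x(29) = 20.
Since (x(28), x(29)) = (x(3), x(4)) = (32, 20) (two consecutive terms determine the rest), the sequence is eventually periodic: after a pre-period of length 2 it cycles with period 25.
For j ≥ 3, x(j) depends only on (j - 3) mod 25. (344 - 3) mod 25 = 16, so x(344) = x(19) = 40.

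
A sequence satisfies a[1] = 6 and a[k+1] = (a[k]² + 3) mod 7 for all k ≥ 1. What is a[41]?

3

We have a[1] = 6; a[2] = 4; a[3] = 5; a[4] = 0; a[5] = 3; a[6] = 5.
Since a[6] = a[3] = 5, the sequence is eventually periodic: after a pre-period of length 2 it cycles with period 3.
For k ≥ 3, a[k] depends only on (k - 3) mod 3. (41 - 3) mod 3 = 2, so a[41] = a[5] = 3.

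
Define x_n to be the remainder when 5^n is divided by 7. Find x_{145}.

5

x_1 = 5; x_2 = 4; x_3 = 6; x_4 = 2; x_5 = 3; x_6 = 1; x_7 = 5.
Since x_7 = x_1 = 5, the sequence is periodic with period 6.
(145 - 1) mod 6 = 0, so x_{145} = x_1 = 5.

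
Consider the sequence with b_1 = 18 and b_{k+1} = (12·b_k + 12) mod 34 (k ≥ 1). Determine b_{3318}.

We have b_1 = 18, b_2 = 24, b_3 = 28, b_4 = 8, b_5 = 6, b_6 = 16, b_7 = 0, b_8 = 12, b_9 = 20, b_{10} = 14, b_{11} = 10, b_{12} = 30, b_{13} = 32, b_{14} = 22, b_{15} = 4, b_{16} = 26, b_{17} = 18.
The sequence repeats with period 16.
(3318 - 1) mod 16 = 5, so b_{3318} = b_6 = 16.

16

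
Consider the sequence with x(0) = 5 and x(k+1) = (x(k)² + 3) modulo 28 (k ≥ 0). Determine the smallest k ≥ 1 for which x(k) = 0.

1

x(0) = 5,  x(1) = 0,  x(2) = 3,  x(3) = 12,  x(4) = 7,  x(5) = 24,  x(6) = 19,  x(7) = 0.
Since x(7) = x(1) = 0, the sequence is eventually periodic: after a pre-period of length 1 it cycles with period 6.
The value 0 first appears (with k ≥ 1) at x(1).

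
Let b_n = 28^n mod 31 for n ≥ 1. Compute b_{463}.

7

Computing terms: b_1 = 28,  b_2 = 9,  b_3 = 4,  b_4 = 19,  b_5 = 5,  b_6 = 16,  b_7 = 14,  b_8 = 20,  b_9 = 2,  b_{10} = 25,  b_{11} = 18,  b_{12} = 8,  b_{13} = 7,  b_{14} = 10,  b_{15} = 1,  b_{16} = 28.
Since b_{16} = b_1 = 28, the sequence is periodic with period 15.
So b_{463} = b_{1 + ((463-1) mod 15)} = b_{13} = 7.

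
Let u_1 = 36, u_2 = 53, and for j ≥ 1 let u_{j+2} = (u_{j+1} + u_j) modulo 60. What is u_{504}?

17

u_1 = 36, u_2 = 53, u_3 = 29, u_4 = 22, u_5 = 51, u_6 = 13, u_7 = 4, u_8 = 17, u_9 = 21, u_{10} = 38, u_{11} = 59, u_{12} = 37, u_{13} = 36, u_{14} = 13, u_{15} = 49, u_{16} = 2, u_{17} = 51, u_{18} = 53, u_{19} = 44, u_{20} = 37, u_{21} = 21, u_{22} = 58, u_{23} = 19, u_{24} = 17, u_{25} = 36, u_{26} = 53.
Since (u_{25}, u_{26}) = (u_1, u_2) = (36, 53) (two consecutive terms determine the rest), the sequence is periodic with period 24.
(504 - 1) mod 24 = 23, so u_{504} = u_{24} = 17.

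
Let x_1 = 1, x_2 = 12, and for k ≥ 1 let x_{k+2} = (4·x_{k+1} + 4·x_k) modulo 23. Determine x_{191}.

3

x_1 = 1, x_2 = 12, x_3 = 6, x_4 = 3, x_5 = 13, x_6 = 18, x_7 = 9, x_8 = 16, x_9 = 8, x_{10} = 4, x_{11} = 2, x_{12} = 1, x_{13} = 12.
The sequence repeats with period 11.
So x_{191} = x_{1 + ((191-1) mod 11)} = x_4 = 3.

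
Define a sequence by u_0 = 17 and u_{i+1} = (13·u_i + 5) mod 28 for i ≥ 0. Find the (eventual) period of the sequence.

u_0 = 17,  u_1 = 2,  u_2 = 3,  u_3 = 16,  u_4 = 17.
Since u_4 = u_0 = 17, the sequence is periodic with period 4.

4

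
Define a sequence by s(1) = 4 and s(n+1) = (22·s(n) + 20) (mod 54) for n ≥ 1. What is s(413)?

Listing terms: s(1) = 4,  s(2) = 0,  s(3) = 20,  s(4) = 28,  s(5) = 42,  s(6) = 26,  s(7) = 52,  s(8) = 30,  s(9) = 32,  s(10) = 22,  s(11) = 18,  s(12) = 38,  s(13) = 46,  s(14) = 6,  s(15) = 44,  s(16) = 16,  s(17) = 48,  s(18) = 50,  s(19) = 40,  s(20) = 36,  s(21) = 2,  s(22) = 10,  s(23) = 24,  s(24) = 8,  s(25) = 34,  s(26) = 12,  s(27) = 14,  s(28) = 4.
Since s(28) = s(1) = 4, the sequence is periodic with period 27.
(413 - 1) mod 27 = 7, so s(413) = s(8) = 30.

30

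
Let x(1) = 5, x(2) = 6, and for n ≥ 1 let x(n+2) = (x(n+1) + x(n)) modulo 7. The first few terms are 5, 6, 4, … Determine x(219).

Listing terms: x(1) = 5,  x(2) = 6,  x(3) = 4,  x(4) = 3,  x(5) = 0,  x(6) = 3,  x(7) = 3,  x(8) = 6,  x(9) = 2,  x(10) = 1,  x(11) = 3,  x(12) = 4,  x(13) = 0,  x(14) = 4,  x(15) = 4,  x(16) = 1,  x(17) = 5,  x(18) = 6.
The sequence repeats with period 16.
(219 - 1) mod 16 = 10, so x(219) = x(11) = 3.

3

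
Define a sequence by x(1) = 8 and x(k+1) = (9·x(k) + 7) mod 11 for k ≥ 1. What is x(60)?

x(1) = 8; x(2) = 2; x(3) = 3; x(4) = 1; x(5) = 5; x(6) = 8.
Since x(6) = x(1) = 8, the sequence is periodic with period 5.
So x(60) = x(1 + ((60-1) mod 5)) = x(5) = 5.

5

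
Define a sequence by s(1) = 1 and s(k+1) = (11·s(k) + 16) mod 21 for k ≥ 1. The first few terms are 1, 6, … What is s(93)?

19

Listing terms: s(1) = 1, s(2) = 6, s(3) = 19, s(4) = 15, s(5) = 13, s(6) = 12, s(7) = 1.
Since s(7) = s(1) = 1, the sequence is periodic with period 6.
So s(93) = s(1 + ((93-1) mod 6)) = s(3) = 19.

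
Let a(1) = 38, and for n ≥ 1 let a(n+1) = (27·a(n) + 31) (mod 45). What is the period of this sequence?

Computing terms: a(1) = 38, a(2) = 22, a(3) = 40, a(4) = 31, a(5) = 13, a(6) = 22.
Since a(6) = a(2) = 22, the sequence is eventually periodic: after a pre-period of length 1 it cycles with period 4.

4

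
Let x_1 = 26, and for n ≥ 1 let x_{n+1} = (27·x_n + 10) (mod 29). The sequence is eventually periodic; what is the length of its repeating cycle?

28

Listing terms: x_1 = 26; x_2 = 16; x_3 = 7; x_4 = 25; x_5 = 18; x_6 = 3; x_7 = 4; x_8 = 2; x_9 = 6; x_{10} = 27; x_{11} = 14; x_{12} = 11; x_{13} = 17; x_{14} = 5; x_{15} = 0; x_{16} = 10; x_{17} = 19; x_{18} = 1; x_{19} = 8; x_{20} = 23; x_{21} = 22; x_{22} = 24; x_{23} = 20; x_{24} = 28; x_{25} = 12; x_{26} = 15; x_{27} = 9; x_{28} = 21; x_{29} = 26.
Since x_{29} = x_1 = 26, the sequence is periodic with period 28.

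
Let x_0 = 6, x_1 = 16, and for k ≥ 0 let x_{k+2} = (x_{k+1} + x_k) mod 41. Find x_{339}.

31

We have x_0 = 6,  x_1 = 16,  x_2 = 22,  x_3 = 38,  x_4 = 19,  x_5 = 16,  x_6 = 35,  x_7 = 10,  x_8 = 4,  x_9 = 14,  x_{10} = 18,  x_{11} = 32,  x_{12} = 9,  x_{13} = 0,  x_{14} = 9,  x_{15} = 9,  x_{16} = 18,  x_{17} = 27,  x_{18} = 4,  x_{19} = 31,  x_{20} = 35,  x_{21} = 25,  x_{22} = 19,  x_{23} = 3,  x_{24} = 22,  x_{25} = 25,  x_{26} = 6,  x_{27} = 31,  x_{28} = 37,  x_{29} = 27,  x_{30} = 23,  x_{31} = 9,  x_{32} = 32,  x_{33} = 0,  x_{34} = 32,  x_{35} = 32,  x_{36} = 23,  x_{37} = 14,  x_{38} = 37,  x_{39} = 10,  x_{40} = 6,  x_{41} = 16.
The sequence repeats with period 40.
So x_{339} = x_{0 + ((339-0) mod 40)} = x_{19} = 31.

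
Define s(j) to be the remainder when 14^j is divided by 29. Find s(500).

s(0) = 1; s(1) = 14; s(2) = 22; s(3) = 18; s(4) = 20; s(5) = 19; s(6) = 5; s(7) = 12; s(8) = 23; s(9) = 3; s(10) = 13; s(11) = 8; s(12) = 25; s(13) = 2; s(14) = 28; s(15) = 15; s(16) = 7; s(17) = 11; s(18) = 9; s(19) = 10; s(20) = 24; s(21) = 17; s(22) = 6; s(23) = 26; s(24) = 16; s(25) = 21; s(26) = 4; s(27) = 27; s(28) = 1.
Since s(28) = s(0) = 1, the sequence is periodic with period 28.
(500 - 0) mod 28 = 24, so s(500) = s(24) = 16.

16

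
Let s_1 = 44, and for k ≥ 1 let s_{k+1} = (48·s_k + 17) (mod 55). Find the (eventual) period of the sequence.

Listing terms: s_1 = 44, s_2 = 39, s_3 = 19, s_4 = 49, s_5 = 4, s_6 = 44.
The sequence repeats with period 5.

5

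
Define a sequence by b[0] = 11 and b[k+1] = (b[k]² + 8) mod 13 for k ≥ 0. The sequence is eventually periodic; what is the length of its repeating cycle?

3

Listing terms: b[0] = 11; b[1] = 12; b[2] = 9; b[3] = 11.
The sequence repeats with period 3.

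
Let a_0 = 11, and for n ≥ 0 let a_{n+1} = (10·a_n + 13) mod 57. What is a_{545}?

19

Listing terms: a_0 = 11; a_1 = 9; a_2 = 46; a_3 = 17; a_4 = 12; a_5 = 19; a_6 = 32; a_7 = 48; a_8 = 37; a_9 = 41; a_{10} = 24; a_{11} = 25; a_{12} = 35; a_{13} = 21; a_{14} = 52; a_{15} = 20; a_{16} = 42; a_{17} = 34; a_{18} = 11.
Since a_{18} = a_0 = 11, the sequence is periodic with period 18.
(545 - 0) mod 18 = 5, so a_{545} = a_5 = 19.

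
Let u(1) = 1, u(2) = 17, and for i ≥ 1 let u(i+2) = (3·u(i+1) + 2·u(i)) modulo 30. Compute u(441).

19

u(1) = 1, u(2) = 17, u(3) = 23, u(4) = 13, u(5) = 25, u(6) = 11, u(7) = 23, u(8) = 1, u(9) = 19, u(10) = 29, u(11) = 5, u(12) = 13, u(13) = 19, u(14) = 23, u(15) = 17, u(16) = 7, u(17) = 25, u(18) = 29, u(19) = 17, u(20) = 19, u(21) = 1, u(22) = 11, u(23) = 5, u(24) = 7, u(25) = 1, u(26) = 17.
Since (u(25), u(26)) = (u(1), u(2)) = (1, 17) (two consecutive terms determine the rest), the sequence is periodic with period 24.
So u(441) = u(1 + ((441-1) mod 24)) = u(9) = 19.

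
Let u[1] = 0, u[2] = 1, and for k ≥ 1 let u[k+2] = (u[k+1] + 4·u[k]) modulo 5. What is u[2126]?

1

We have u[1] = 0,  u[2] = 1,  u[3] = 1,  u[4] = 0,  u[5] = 4,  u[6] = 4,  u[7] = 0,  u[8] = 1.
Since (u[7], u[8]) = (u[1], u[2]) = (0, 1) (two consecutive terms determine the rest), the sequence is periodic with period 6.
(2126 - 1) mod 6 = 1, so u[2126] = u[2] = 1.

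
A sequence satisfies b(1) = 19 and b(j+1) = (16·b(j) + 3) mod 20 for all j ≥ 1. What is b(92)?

Computing terms: b(1) = 19, b(2) = 7, b(3) = 15, b(4) = 3, b(5) = 11, b(6) = 19.
The sequence repeats with period 5.
So b(92) = b(1 + ((92-1) mod 5)) = b(2) = 7.

7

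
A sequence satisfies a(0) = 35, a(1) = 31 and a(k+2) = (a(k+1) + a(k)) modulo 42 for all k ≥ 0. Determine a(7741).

a(0) = 35; a(1) = 31; a(2) = 24; a(3) = 13; a(4) = 37; a(5) = 8; a(6) = 3; a(7) = 11; a(8) = 14; a(9) = 25; a(10) = 39; a(11) = 22; a(12) = 19; a(13) = 41; a(14) = 18; a(15) = 17; a(16) = 35; a(17) = 10; a(18) = 3; a(19) = 13; a(20) = 16; a(21) = 29; a(22) = 3; a(23) = 32; a(24) = 35; a(25) = 25; a(26) = 18; a(27) = 1; a(28) = 19; a(29) = 20; a(30) = 39; a(31) = 17; a(32) = 14; a(33) = 31; a(34) = 3; a(35) = 34; a(36) = 37; a(37) = 29; a(38) = 24; a(39) = 11; a(40) = 35; a(41) = 4; a(42) = 39; a(43) = 1; a(44) = 40; a(45) = 41; a(46) = 39; a(47) = 38; a(48) = 35; a(49) = 31.
The sequence repeats with period 48.
(7741 - 0) mod 48 = 13, so a(7741) = a(13) = 41.

41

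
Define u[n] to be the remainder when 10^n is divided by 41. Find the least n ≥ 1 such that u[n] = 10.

1

u[0] = 1,  u[1] = 10,  u[2] = 18,  u[3] = 16,  u[4] = 37,  u[5] = 1.
The sequence repeats with period 5.
The value 10 first appears (with n ≥ 1) at u[1].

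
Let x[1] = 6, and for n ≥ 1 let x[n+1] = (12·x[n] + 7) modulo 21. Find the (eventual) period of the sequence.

6

Computing terms: x[1] = 6; x[2] = 16; x[3] = 10; x[4] = 1; x[5] = 19; x[6] = 4; x[7] = 13; x[8] = 16.
Since x[8] = x[2] = 16, the sequence is eventually periodic: after a pre-period of length 1 it cycles with period 6.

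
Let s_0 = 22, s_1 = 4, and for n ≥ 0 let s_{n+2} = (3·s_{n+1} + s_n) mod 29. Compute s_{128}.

24

We have s_0 = 22, s_1 = 4, s_2 = 5, s_3 = 19, s_4 = 4, s_5 = 2, s_6 = 10, s_7 = 3, s_8 = 19, s_9 = 2, s_{10} = 25, s_{11} = 19, s_{12} = 24, s_{13} = 4, s_{14} = 7, s_{15} = 25, s_{16} = 24, s_{17} = 10, s_{18} = 25, s_{19} = 27, s_{20} = 19, s_{21} = 26, s_{22} = 10, s_{23} = 27, s_{24} = 4, s_{25} = 10, s_{26} = 5, s_{27} = 25, s_{28} = 22, s_{29} = 4.
The sequence repeats with period 28.
So s_{128} = s_{0 + ((128-0) mod 28)} = s_{16} = 24.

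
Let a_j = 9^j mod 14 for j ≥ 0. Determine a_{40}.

9

a_0 = 1, a_1 = 9, a_2 = 11, a_3 = 1.
Since a_3 = a_0 = 1, the sequence is periodic with period 3.
So a_{40} = a_{0 + ((40-0) mod 3)} = a_1 = 9.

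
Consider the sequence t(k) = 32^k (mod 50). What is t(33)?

Computing terms: t(1) = 32, t(2) = 24, t(3) = 18, t(4) = 26, t(5) = 32.
The sequence repeats with period 4.
(33 - 1) mod 4 = 0, so t(33) = t(1) = 32.

32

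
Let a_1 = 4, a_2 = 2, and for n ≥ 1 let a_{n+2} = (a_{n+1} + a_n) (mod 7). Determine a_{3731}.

6

Listing terms: a_1 = 4,  a_2 = 2,  a_3 = 6,  a_4 = 1,  a_5 = 0,  a_6 = 1,  a_7 = 1,  a_8 = 2,  a_9 = 3,  a_{10} = 5,  a_{11} = 1,  a_{12} = 6,  a_{13} = 0,  a_{14} = 6,  a_{15} = 6,  a_{16} = 5,  a_{17} = 4,  a_{18} = 2.
Since (a_{17}, a_{18}) = (a_1, a_2) = (4, 2) (two consecutive terms determine the rest), the sequence is periodic with period 16.
(3731 - 1) mod 16 = 2, so a_{3731} = a_3 = 6.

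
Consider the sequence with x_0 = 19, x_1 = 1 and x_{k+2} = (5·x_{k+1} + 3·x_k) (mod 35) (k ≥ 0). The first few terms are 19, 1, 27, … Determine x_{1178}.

Listing terms: x_0 = 19,  x_1 = 1,  x_2 = 27,  x_3 = 33,  x_4 = 1,  x_5 = 34,  x_6 = 33,  x_7 = 22,  x_8 = 34,  x_9 = 26,  x_{10} = 22,  x_{11} = 13,  x_{12} = 26,  x_{13} = 29,  x_{14} = 13,  x_{15} = 12,  x_{16} = 29,  x_{17} = 6,  x_{18} = 12,  x_{19} = 8,  x_{20} = 6,  x_{21} = 19,  x_{22} = 8,  x_{23} = 27,  x_{24} = 19,  x_{25} = 1.
The sequence repeats with period 24.
So x_{1178} = x_{0 + ((1178-0) mod 24)} = x_2 = 27.

27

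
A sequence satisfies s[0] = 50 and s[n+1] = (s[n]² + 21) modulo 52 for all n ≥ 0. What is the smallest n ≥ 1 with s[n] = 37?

3

Computing terms: s[0] = 50,  s[1] = 25,  s[2] = 22,  s[3] = 37,  s[4] = 38,  s[5] = 9,  s[6] = 50.
The sequence repeats with period 6.
The value 37 first appears (with n ≥ 1) at s[3].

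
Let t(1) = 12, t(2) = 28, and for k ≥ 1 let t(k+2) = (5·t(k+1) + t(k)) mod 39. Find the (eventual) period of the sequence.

24

Computing terms: t(1) = 12; t(2) = 28; t(3) = 35; t(4) = 8; t(5) = 36; t(6) = 32; t(7) = 1; t(8) = 37; t(9) = 30; t(10) = 31; t(11) = 29; t(12) = 20; t(13) = 12; t(14) = 2; t(15) = 22; t(16) = 34; t(17) = 36; t(18) = 19; t(19) = 14; t(20) = 11; t(21) = 30; t(22) = 5; t(23) = 16; t(24) = 7; t(25) = 12; t(26) = 28.
Since (t(25), t(26)) = (t(1), t(2)) = (12, 28) (two consecutive terms determine the rest), the sequence is periodic with period 24.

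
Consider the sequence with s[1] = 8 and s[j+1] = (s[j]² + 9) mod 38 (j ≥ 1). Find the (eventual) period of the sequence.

Listing terms: s[1] = 8, s[2] = 35, s[3] = 18, s[4] = 29, s[5] = 14, s[6] = 15, s[7] = 6, s[8] = 7, s[9] = 20, s[10] = 29.
Since s[10] = s[4] = 29, the sequence is eventually periodic: after a pre-period of length 3 it cycles with period 6.

6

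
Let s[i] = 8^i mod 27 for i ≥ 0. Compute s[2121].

26

s[0] = 1, s[1] = 8, s[2] = 10, s[3] = 26, s[4] = 19, s[5] = 17, s[6] = 1.
The sequence repeats with period 6.
So s[2121] = s[0 + ((2121-0) mod 6)] = s[3] = 26.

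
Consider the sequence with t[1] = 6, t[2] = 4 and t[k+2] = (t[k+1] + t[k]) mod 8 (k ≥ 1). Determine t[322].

t[1] = 6; t[2] = 4; t[3] = 2; t[4] = 6; t[5] = 0; t[6] = 6; t[7] = 6; t[8] = 4.
The sequence repeats with period 6.
(322 - 1) mod 6 = 3, so t[322] = t[4] = 6.

6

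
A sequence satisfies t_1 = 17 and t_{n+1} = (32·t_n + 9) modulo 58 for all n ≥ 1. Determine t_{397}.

55

Computing terms: t_1 = 17, t_2 = 31, t_3 = 15, t_4 = 25, t_5 = 55, t_6 = 29, t_7 = 9, t_8 = 7, t_9 = 1, t_{10} = 41, t_{11} = 45, t_{12} = 57, t_{13} = 35, t_{14} = 27, t_{15} = 3, t_{16} = 47, t_{17} = 5, t_{18} = 53, t_{19} = 23, t_{20} = 49, t_{21} = 11, t_{22} = 13, t_{23} = 19, t_{24} = 37, t_{25} = 33, t_{26} = 21, t_{27} = 43, t_{28} = 51, t_{29} = 17.
The sequence repeats with period 28.
(397 - 1) mod 28 = 4, so t_{397} = t_5 = 55.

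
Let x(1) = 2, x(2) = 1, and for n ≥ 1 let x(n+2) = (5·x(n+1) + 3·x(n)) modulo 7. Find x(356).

1

x(1) = 2, x(2) = 1, x(3) = 4, x(4) = 2, x(5) = 1.
The sequence repeats with period 3.
(356 - 1) mod 3 = 1, so x(356) = x(2) = 1.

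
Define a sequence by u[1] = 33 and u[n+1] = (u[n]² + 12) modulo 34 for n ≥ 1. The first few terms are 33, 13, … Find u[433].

31

We have u[1] = 33, u[2] = 13, u[3] = 11, u[4] = 31, u[5] = 21, u[6] = 11.
Since u[6] = u[3] = 11, the sequence is eventually periodic: after a pre-period of length 2 it cycles with period 3.
For n ≥ 3, u[n] depends only on (n - 3) mod 3. (433 - 3) mod 3 = 1, so u[433] = u[4] = 31.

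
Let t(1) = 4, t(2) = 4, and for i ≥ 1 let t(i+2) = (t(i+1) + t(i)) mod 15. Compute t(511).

1

We have t(1) = 4, t(2) = 4, t(3) = 8, t(4) = 12, t(5) = 5, t(6) = 2, t(7) = 7, t(8) = 9, t(9) = 1, t(10) = 10, t(11) = 11, t(12) = 6, t(13) = 2, t(14) = 8, t(15) = 10, t(16) = 3, t(17) = 13, t(18) = 1, t(19) = 14, t(20) = 0, t(21) = 14, t(22) = 14, t(23) = 13, t(24) = 12, t(25) = 10, t(26) = 7, t(27) = 2, t(28) = 9, t(29) = 11, t(30) = 5, t(31) = 1, t(32) = 6, t(33) = 7, t(34) = 13, t(35) = 5, t(36) = 3, t(37) = 8, t(38) = 11, t(39) = 4, t(40) = 0, t(41) = 4, t(42) = 4.
The sequence repeats with period 40.
So t(511) = t(1 + ((511-1) mod 40)) = t(31) = 1.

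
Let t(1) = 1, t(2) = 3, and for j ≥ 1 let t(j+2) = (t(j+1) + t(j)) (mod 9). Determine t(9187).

Listing terms: t(1) = 1; t(2) = 3; t(3) = 4; t(4) = 7; t(5) = 2; t(6) = 0; t(7) = 2; t(8) = 2; t(9) = 4; t(10) = 6; t(11) = 1; t(12) = 7; t(13) = 8; t(14) = 6; t(15) = 5; t(16) = 2; t(17) = 7; t(18) = 0; t(19) = 7; t(20) = 7; t(21) = 5; t(22) = 3; t(23) = 8; t(24) = 2; t(25) = 1; t(26) = 3.
Since (t(25), t(26)) = (t(1), t(2)) = (1, 3) (two consecutive terms determine the rest), the sequence is periodic with period 24.
(9187 - 1) mod 24 = 18, so t(9187) = t(19) = 7.

7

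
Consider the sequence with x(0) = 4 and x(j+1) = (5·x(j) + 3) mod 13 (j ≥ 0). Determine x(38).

1

Computing terms: x(0) = 4,  x(1) = 10,  x(2) = 1,  x(3) = 8,  x(4) = 4.
The sequence repeats with period 4.
(38 - 0) mod 4 = 2, so x(38) = x(2) = 1.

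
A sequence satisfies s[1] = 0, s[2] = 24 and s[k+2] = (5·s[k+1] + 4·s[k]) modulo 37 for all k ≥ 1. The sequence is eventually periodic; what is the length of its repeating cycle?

36

Listing terms: s[1] = 0, s[2] = 24, s[3] = 9, s[4] = 30, s[5] = 1, s[6] = 14, s[7] = 0, s[8] = 19, s[9] = 21, s[10] = 33, s[11] = 27, s[12] = 8, s[13] = 0, s[14] = 32, s[15] = 12, s[16] = 3, s[17] = 26, s[18] = 31, s[19] = 0, s[20] = 13, s[21] = 28, s[22] = 7, s[23] = 36, s[24] = 23, s[25] = 0, s[26] = 18, s[27] = 16, s[28] = 4, s[29] = 10, s[30] = 29, s[31] = 0, s[32] = 5, s[33] = 25, s[34] = 34, s[35] = 11, s[36] = 6, s[37] = 0, s[38] = 24.
Since (s[37], s[38]) = (s[1], s[2]) = (0, 24) (two consecutive terms determine the rest), the sequence is periodic with period 36.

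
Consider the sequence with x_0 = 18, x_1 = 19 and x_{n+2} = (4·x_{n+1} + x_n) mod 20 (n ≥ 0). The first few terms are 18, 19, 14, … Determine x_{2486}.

18

Computing terms: x_0 = 18; x_1 = 19; x_2 = 14; x_3 = 15; x_4 = 14; x_5 = 11; x_6 = 18; x_7 = 3; x_8 = 10; x_9 = 3; x_{10} = 2; x_{11} = 11; x_{12} = 6; x_{13} = 15; x_{14} = 6; x_{15} = 19; x_{16} = 2; x_{17} = 7; x_{18} = 10; x_{19} = 7; x_{20} = 18; x_{21} = 19.
Since (x_{20}, x_{21}) = (x_0, x_1) = (18, 19) (two consecutive terms determine the rest), the sequence is periodic with period 20.
(2486 - 0) mod 20 = 6, so x_{2486} = x_6 = 18.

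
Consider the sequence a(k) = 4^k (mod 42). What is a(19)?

Listing terms: a(0) = 1,  a(1) = 4,  a(2) = 16,  a(3) = 22,  a(4) = 4.
Since a(4) = a(1) = 4, the sequence is eventually periodic: after a pre-period of length 1 it cycles with period 3.
For k ≥ 1, a(k) depends only on (k - 1) mod 3. (19 - 1) mod 3 = 0, so a(19) = a(1) = 4.

4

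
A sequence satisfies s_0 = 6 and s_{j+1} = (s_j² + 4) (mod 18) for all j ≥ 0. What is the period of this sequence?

3

Listing terms: s_0 = 6,  s_1 = 4,  s_2 = 2,  s_3 = 8,  s_4 = 14,  s_5 = 2.
Since s_5 = s_2 = 2, the sequence is eventually periodic: after a pre-period of length 2 it cycles with period 3.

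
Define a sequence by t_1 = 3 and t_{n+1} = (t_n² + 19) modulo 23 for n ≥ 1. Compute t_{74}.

12

Listing terms: t_1 = 3, t_2 = 5, t_3 = 21, t_4 = 0, t_5 = 19, t_6 = 12, t_7 = 2, t_8 = 0.
Since t_8 = t_4 = 0, the sequence is eventually periodic: after a pre-period of length 3 it cycles with period 4.
For n ≥ 4, t_n depends only on (n - 4) mod 4. (74 - 4) mod 4 = 2, so t_{74} = t_6 = 12.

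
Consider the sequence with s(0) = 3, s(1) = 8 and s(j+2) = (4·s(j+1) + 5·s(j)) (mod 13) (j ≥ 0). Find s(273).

8

Listing terms: s(0) = 3; s(1) = 8; s(2) = 8; s(3) = 7; s(4) = 3; s(5) = 8.
Since (s(4), s(5)) = (s(0), s(1)) = (3, 8) (two consecutive terms determine the rest), the sequence is periodic with period 4.
(273 - 0) mod 4 = 1, so s(273) = s(1) = 8.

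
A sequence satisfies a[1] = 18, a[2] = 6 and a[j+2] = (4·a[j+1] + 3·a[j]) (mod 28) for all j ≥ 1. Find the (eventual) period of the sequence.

a[1] = 18, a[2] = 6, a[3] = 22, a[4] = 22, a[5] = 14, a[6] = 10, a[7] = 26, a[8] = 22, a[9] = 26, a[10] = 2, a[11] = 2, a[12] = 14, a[13] = 6, a[14] = 10, a[15] = 2, a[16] = 10, a[17] = 18, a[18] = 18, a[19] = 14, a[20] = 26, a[21] = 6, a[22] = 18, a[23] = 6.
Since (a[22], a[23]) = (a[1], a[2]) = (18, 6) (two consecutive terms determine the rest), the sequence is periodic with period 21.

21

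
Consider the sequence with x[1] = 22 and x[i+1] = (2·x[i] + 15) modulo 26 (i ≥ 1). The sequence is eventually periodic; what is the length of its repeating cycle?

12

x[1] = 22; x[2] = 7; x[3] = 3; x[4] = 21; x[5] = 5; x[6] = 25; x[7] = 13; x[8] = 15; x[9] = 19; x[10] = 1; x[11] = 17; x[12] = 23; x[13] = 9; x[14] = 7.
Since x[14] = x[2] = 7, the sequence is eventually periodic: after a pre-period of length 1 it cycles with period 12.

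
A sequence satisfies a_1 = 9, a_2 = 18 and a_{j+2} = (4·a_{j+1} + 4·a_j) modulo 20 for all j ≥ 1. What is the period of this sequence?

Listing terms: a_1 = 9; a_2 = 18; a_3 = 8; a_4 = 4; a_5 = 8; a_6 = 8; a_7 = 4.
Since (a_6, a_7) = (a_3, a_4) = (8, 4) (two consecutive terms determine the rest), the sequence is eventually periodic: after a pre-period of length 2 it cycles with period 3.

3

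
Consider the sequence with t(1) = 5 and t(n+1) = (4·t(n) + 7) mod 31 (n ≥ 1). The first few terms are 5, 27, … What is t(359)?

2

Listing terms: t(1) = 5, t(2) = 27, t(3) = 22, t(4) = 2, t(5) = 15, t(6) = 5.
The sequence repeats with period 5.
(359 - 1) mod 5 = 3, so t(359) = t(4) = 2.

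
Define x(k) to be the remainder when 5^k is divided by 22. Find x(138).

15

We have x(1) = 5; x(2) = 3; x(3) = 15; x(4) = 9; x(5) = 1; x(6) = 5.
The sequence repeats with period 5.
(138 - 1) mod 5 = 2, so x(138) = x(3) = 15.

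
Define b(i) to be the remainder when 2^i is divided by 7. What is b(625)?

Computing terms: b(0) = 1; b(1) = 2; b(2) = 4; b(3) = 1.
Since b(3) = b(0) = 1, the sequence is periodic with period 3.
So b(625) = b(0 + ((625-0) mod 3)) = b(1) = 2.

2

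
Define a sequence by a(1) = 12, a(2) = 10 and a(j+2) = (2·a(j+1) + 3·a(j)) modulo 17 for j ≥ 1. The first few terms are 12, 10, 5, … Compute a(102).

4

We have a(1) = 12,  a(2) = 10,  a(3) = 5,  a(4) = 6,  a(5) = 10,  a(6) = 4,  a(7) = 4,  a(8) = 3,  a(9) = 1,  a(10) = 11,  a(11) = 8,  a(12) = 15,  a(13) = 3,  a(14) = 0,  a(15) = 9,  a(16) = 1,  a(17) = 12,  a(18) = 10.
Since (a(17), a(18)) = (a(1), a(2)) = (12, 10) (two consecutive terms determine the rest), the sequence is periodic with period 16.
(102 - 1) mod 16 = 5, so a(102) = a(6) = 4.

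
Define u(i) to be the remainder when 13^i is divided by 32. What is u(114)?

9

Listing terms: u(0) = 1,  u(1) = 13,  u(2) = 9,  u(3) = 21,  u(4) = 17,  u(5) = 29,  u(6) = 25,  u(7) = 5,  u(8) = 1.
The sequence repeats with period 8.
(114 - 0) mod 8 = 2, so u(114) = u(2) = 9.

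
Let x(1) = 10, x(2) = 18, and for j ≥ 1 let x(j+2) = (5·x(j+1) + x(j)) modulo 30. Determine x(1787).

x(1) = 10; x(2) = 18; x(3) = 10; x(4) = 8; x(5) = 20; x(6) = 18; x(7) = 20; x(8) = 28; x(9) = 10; x(10) = 18.
Since (x(9), x(10)) = (x(1), x(2)) = (10, 18) (two consecutive terms determine the rest), the sequence is periodic with period 8.
So x(1787) = x(1 + ((1787-1) mod 8)) = x(3) = 10.

10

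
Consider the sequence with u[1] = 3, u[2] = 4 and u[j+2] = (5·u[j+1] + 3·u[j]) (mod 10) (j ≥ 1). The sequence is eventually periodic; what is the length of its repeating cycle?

24

Listing terms: u[1] = 3,  u[2] = 4,  u[3] = 9,  u[4] = 7,  u[5] = 2,  u[6] = 1,  u[7] = 1,  u[8] = 8,  u[9] = 3,  u[10] = 9,  u[11] = 4,  u[12] = 7,  u[13] = 7,  u[14] = 6,  u[15] = 1,  u[16] = 3,  u[17] = 8,  u[18] = 9,  u[19] = 9,  u[20] = 2,  u[21] = 7,  u[22] = 1,  u[23] = 6,  u[24] = 3,  u[25] = 3,  u[26] = 4.
Since (u[25], u[26]) = (u[1], u[2]) = (3, 4) (two consecutive terms determine the rest), the sequence is periodic with period 24.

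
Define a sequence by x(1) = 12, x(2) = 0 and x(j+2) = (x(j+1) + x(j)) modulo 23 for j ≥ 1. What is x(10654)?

10

We have x(1) = 12,  x(2) = 0,  x(3) = 12,  x(4) = 12,  x(5) = 1,  x(6) = 13,  x(7) = 14,  x(8) = 4,  x(9) = 18,  x(10) = 22,  x(11) = 17,  x(12) = 16,  x(13) = 10,  x(14) = 3,  x(15) = 13,  x(16) = 16,  x(17) = 6,  x(18) = 22,  x(19) = 5,  x(20) = 4,  x(21) = 9,  x(22) = 13,  x(23) = 22,  x(24) = 12,  x(25) = 11,  x(26) = 0,  x(27) = 11,  x(28) = 11,  x(29) = 22,  x(30) = 10,  x(31) = 9,  x(32) = 19,  x(33) = 5,  x(34) = 1,  x(35) = 6,  x(36) = 7,  x(37) = 13,  x(38) = 20,  x(39) = 10,  x(40) = 7,  x(41) = 17,  x(42) = 1,  x(43) = 18,  x(44) = 19,  x(45) = 14,  x(46) = 10,  x(47) = 1,  x(48) = 11,  x(49) = 12,  x(50) = 0.
Since (x(49), x(50)) = (x(1), x(2)) = (12, 0) (two consecutive terms determine the rest), the sequence is periodic with period 48.
(10654 - 1) mod 48 = 45, so x(10654) = x(46) = 10.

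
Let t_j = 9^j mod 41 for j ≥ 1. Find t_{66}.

t_1 = 9,  t_2 = 40,  t_3 = 32,  t_4 = 1,  t_5 = 9.
The sequence repeats with period 4.
So t_{66} = t_{1 + ((66-1) mod 4)} = t_2 = 40.

40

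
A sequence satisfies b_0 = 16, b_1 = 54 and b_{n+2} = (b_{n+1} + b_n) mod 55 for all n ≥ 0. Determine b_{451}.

21

b_0 = 16; b_1 = 54; b_2 = 15; b_3 = 14; b_4 = 29; b_5 = 43; b_6 = 17; b_7 = 5; b_8 = 22; b_9 = 27; b_{10} = 49; b_{11} = 21; b_{12} = 15; b_{13} = 36; b_{14} = 51; b_{15} = 32; b_{16} = 28; b_{17} = 5; b_{18} = 33; b_{19} = 38; b_{20} = 16; b_{21} = 54.
Since (b_{20}, b_{21}) = (b_0, b_1) = (16, 54) (two consecutive terms determine the rest), the sequence is periodic with period 20.
(451 - 0) mod 20 = 11, so b_{451} = b_{11} = 21.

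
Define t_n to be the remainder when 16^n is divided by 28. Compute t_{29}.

4

We have t_1 = 16, t_2 = 4, t_3 = 8, t_4 = 16.
The sequence repeats with period 3.
So t_{29} = t_{1 + ((29-1) mod 3)} = t_2 = 4.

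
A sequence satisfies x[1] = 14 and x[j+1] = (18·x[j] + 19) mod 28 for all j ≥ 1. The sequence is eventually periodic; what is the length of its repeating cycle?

3

x[1] = 14,  x[2] = 19,  x[3] = 25,  x[4] = 21,  x[5] = 5,  x[6] = 25.
Since x[6] = x[3] = 25, the sequence is eventually periodic: after a pre-period of length 2 it cycles with period 3.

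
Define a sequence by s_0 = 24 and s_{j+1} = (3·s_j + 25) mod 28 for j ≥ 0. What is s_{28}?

4

s_0 = 24,  s_1 = 13,  s_2 = 8,  s_3 = 21,  s_4 = 4,  s_5 = 9,  s_6 = 24.
The sequence repeats with period 6.
(28 - 0) mod 6 = 4, so s_{28} = s_4 = 4.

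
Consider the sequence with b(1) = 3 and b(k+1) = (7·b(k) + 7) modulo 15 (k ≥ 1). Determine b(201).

8

We have b(1) = 3, b(2) = 13, b(3) = 8, b(4) = 3.
Since b(4) = b(1) = 3, the sequence is periodic with period 3.
So b(201) = b(1 + ((201-1) mod 3)) = b(3) = 8.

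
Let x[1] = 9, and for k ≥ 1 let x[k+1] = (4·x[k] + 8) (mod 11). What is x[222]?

x[1] = 9; x[2] = 0; x[3] = 8; x[4] = 7; x[5] = 3; x[6] = 9.
The sequence repeats with period 5.
So x[222] = x[1 + ((222-1) mod 5)] = x[2] = 0.

0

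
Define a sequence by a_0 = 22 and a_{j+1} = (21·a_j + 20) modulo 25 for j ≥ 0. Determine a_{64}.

Computing terms: a_0 = 22,  a_1 = 7,  a_2 = 17,  a_3 = 2,  a_4 = 12,  a_5 = 22.
Since a_5 = a_0 = 22, the sequence is periodic with period 5.
(64 - 0) mod 5 = 4, so a_{64} = a_4 = 12.

12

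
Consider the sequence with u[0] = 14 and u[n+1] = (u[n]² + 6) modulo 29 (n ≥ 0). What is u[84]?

15

u[0] = 14, u[1] = 28, u[2] = 7, u[3] = 26, u[4] = 15, u[5] = 28.
Since u[5] = u[1] = 28, the sequence is eventually periodic: after a pre-period of length 1 it cycles with period 4.
For n ≥ 1, u[n] depends only on (n - 1) mod 4. (84 - 1) mod 4 = 3, so u[84] = u[4] = 15.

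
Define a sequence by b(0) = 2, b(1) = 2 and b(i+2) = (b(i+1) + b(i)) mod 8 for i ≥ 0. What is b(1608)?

Computing terms: b(0) = 2,  b(1) = 2,  b(2) = 4,  b(3) = 6,  b(4) = 2,  b(5) = 0,  b(6) = 2,  b(7) = 2.
Since (b(6), b(7)) = (b(0), b(1)) = (2, 2) (two consecutive terms determine the rest), the sequence is periodic with period 6.
So b(1608) = b(0 + ((1608-0) mod 6)) = b(0) = 2.

2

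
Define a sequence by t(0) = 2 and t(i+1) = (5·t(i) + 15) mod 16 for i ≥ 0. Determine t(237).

Listing terms: t(0) = 2,  t(1) = 9,  t(2) = 12,  t(3) = 11,  t(4) = 6,  t(5) = 13,  t(6) = 0,  t(7) = 15,  t(8) = 10,  t(9) = 1,  t(10) = 4,  t(11) = 3,  t(12) = 14,  t(13) = 5,  t(14) = 8,  t(15) = 7,  t(16) = 2.
The sequence repeats with period 16.
So t(237) = t(0 + ((237-0) mod 16)) = t(13) = 5.

5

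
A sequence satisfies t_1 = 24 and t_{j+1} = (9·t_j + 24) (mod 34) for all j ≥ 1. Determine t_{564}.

Computing terms: t_1 = 24, t_2 = 2, t_3 = 8, t_4 = 28, t_5 = 4, t_6 = 26, t_7 = 20, t_8 = 0, t_9 = 24.
Since t_9 = t_1 = 24, the sequence is periodic with period 8.
So t_{564} = t_{1 + ((564-1) mod 8)} = t_4 = 28.

28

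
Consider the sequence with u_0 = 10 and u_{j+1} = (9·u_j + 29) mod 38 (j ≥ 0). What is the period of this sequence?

u_0 = 10, u_1 = 5, u_2 = 36, u_3 = 11, u_4 = 14, u_5 = 3, u_6 = 18, u_7 = 1, u_8 = 0, u_9 = 29, u_{10} = 24, u_{11} = 17, u_{12} = 30, u_{13} = 33, u_{14} = 22, u_{15} = 37, u_{16} = 20, u_{17} = 19, u_{18} = 10.
The sequence repeats with period 18.

18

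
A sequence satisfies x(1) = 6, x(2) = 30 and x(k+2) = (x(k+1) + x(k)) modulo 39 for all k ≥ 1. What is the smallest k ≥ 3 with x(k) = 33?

15

Listing terms: x(1) = 6, x(2) = 30, x(3) = 36, x(4) = 27, x(5) = 24, x(6) = 12, x(7) = 36, x(8) = 9, x(9) = 6, x(10) = 15, x(11) = 21, x(12) = 36, x(13) = 18, x(14) = 15, x(15) = 33, x(16) = 9, x(17) = 3, x(18) = 12, x(19) = 15, x(20) = 27, x(21) = 3, x(22) = 30, x(23) = 33, x(24) = 24, x(25) = 18, x(26) = 3, x(27) = 21, x(28) = 24, x(29) = 6, x(30) = 30.
Since (x(29), x(30)) = (x(1), x(2)) = (6, 30) (two consecutive terms determine the rest), the sequence is periodic with period 28.
The value 33 first appears (with k ≥ 3) at x(15).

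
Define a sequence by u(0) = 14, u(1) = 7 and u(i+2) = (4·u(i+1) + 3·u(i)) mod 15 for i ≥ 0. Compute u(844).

u(0) = 14, u(1) = 7, u(2) = 10, u(3) = 1, u(4) = 4, u(5) = 4, u(6) = 13, u(7) = 4, u(8) = 10, u(9) = 7, u(10) = 13, u(11) = 13, u(12) = 1, u(13) = 13, u(14) = 10, u(15) = 4, u(16) = 1, u(17) = 1, u(18) = 7, u(19) = 1, u(20) = 10, u(21) = 13, u(22) = 7, u(23) = 7, u(24) = 4, u(25) = 7, u(26) = 10.
Since (u(25), u(26)) = (u(1), u(2)) = (7, 10) (two consecutive terms determine the rest), the sequence is eventually periodic: after a pre-period of length 1 it cycles with period 24.
For i ≥ 1, u(i) depends only on (i - 1) mod 24. (844 - 1) mod 24 = 3, so u(844) = u(4) = 4.

4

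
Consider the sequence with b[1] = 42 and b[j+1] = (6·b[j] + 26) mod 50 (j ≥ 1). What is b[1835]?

b[1] = 42,  b[2] = 28,  b[3] = 44,  b[4] = 40,  b[5] = 16,  b[6] = 22,  b[7] = 8,  b[8] = 24,  b[9] = 20,  b[10] = 46,  b[11] = 2,  b[12] = 38,  b[13] = 4,  b[14] = 0,  b[15] = 26,  b[16] = 32,  b[17] = 18,  b[18] = 34,  b[19] = 30,  b[20] = 6,  b[21] = 12,  b[22] = 48,  b[23] = 14,  b[24] = 10,  b[25] = 36,  b[26] = 42.
Since b[26] = b[1] = 42, the sequence is periodic with period 25.
(1835 - 1) mod 25 = 9, so b[1835] = b[10] = 46.

46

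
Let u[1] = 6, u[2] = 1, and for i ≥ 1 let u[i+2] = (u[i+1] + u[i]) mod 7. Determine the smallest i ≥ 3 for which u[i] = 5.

Computing terms: u[1] = 6; u[2] = 1; u[3] = 0; u[4] = 1; u[5] = 1; u[6] = 2; u[7] = 3; u[8] = 5; u[9] = 1; u[10] = 6; u[11] = 0; u[12] = 6; u[13] = 6; u[14] = 5; u[15] = 4; u[16] = 2; u[17] = 6; u[18] = 1.
The sequence repeats with period 16.
The value 5 first appears (with i ≥ 3) at u[8].

8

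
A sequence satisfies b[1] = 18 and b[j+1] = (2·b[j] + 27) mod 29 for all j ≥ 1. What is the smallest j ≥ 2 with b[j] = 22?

Computing terms: b[1] = 18; b[2] = 5; b[3] = 8; b[4] = 14; b[5] = 26; b[6] = 21; b[7] = 11; b[8] = 20; b[9] = 9; b[10] = 16; b[11] = 1; b[12] = 0; b[13] = 27; b[14] = 23; b[15] = 15; b[16] = 28; b[17] = 25; b[18] = 19; b[19] = 7; b[20] = 12; b[21] = 22; b[22] = 13; b[23] = 24; b[24] = 17; b[25] = 3; b[26] = 4; b[27] = 6; b[28] = 10; b[29] = 18.
Since b[29] = b[1] = 18, the sequence is periodic with period 28.
The value 22 first appears (with j ≥ 2) at b[21].

21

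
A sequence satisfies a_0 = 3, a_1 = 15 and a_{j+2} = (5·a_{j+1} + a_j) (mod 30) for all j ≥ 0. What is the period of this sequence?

Computing terms: a_0 = 3; a_1 = 15; a_2 = 18; a_3 = 15; a_4 = 3; a_5 = 0; a_6 = 3; a_7 = 15.
Since (a_6, a_7) = (a_0, a_1) = (3, 15) (two consecutive terms determine the rest), the sequence is periodic with period 6.

6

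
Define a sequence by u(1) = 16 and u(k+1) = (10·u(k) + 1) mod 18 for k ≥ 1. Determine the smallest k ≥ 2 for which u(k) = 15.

9

Computing terms: u(1) = 16,  u(2) = 17,  u(3) = 9,  u(4) = 1,  u(5) = 11,  u(6) = 3,  u(7) = 13,  u(8) = 5,  u(9) = 15,  u(10) = 7,  u(11) = 17.
Since u(11) = u(2) = 17, the sequence is eventually periodic: after a pre-period of length 1 it cycles with period 9.
The value 15 first appears (with k ≥ 2) at u(9).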